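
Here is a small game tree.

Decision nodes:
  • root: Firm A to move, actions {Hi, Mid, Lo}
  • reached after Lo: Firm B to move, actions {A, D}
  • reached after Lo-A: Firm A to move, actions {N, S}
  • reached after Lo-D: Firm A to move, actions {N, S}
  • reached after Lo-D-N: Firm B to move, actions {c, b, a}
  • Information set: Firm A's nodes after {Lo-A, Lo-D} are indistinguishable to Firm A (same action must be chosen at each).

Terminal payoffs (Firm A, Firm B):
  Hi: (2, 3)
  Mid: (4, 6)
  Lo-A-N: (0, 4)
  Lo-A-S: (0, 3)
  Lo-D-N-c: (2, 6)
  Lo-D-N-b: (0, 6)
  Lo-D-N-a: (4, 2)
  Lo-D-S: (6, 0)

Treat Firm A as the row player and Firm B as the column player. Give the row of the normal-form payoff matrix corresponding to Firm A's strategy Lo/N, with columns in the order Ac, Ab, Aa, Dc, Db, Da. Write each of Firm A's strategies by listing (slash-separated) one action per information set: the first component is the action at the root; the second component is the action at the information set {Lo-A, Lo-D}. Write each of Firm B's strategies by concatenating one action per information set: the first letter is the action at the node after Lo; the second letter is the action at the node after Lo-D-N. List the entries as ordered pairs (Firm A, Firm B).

vs Ac: Firm A plays Lo → Firm B plays A at [Lo] → Firm A plays N at [Lo-A] → (0, 4)
vs Ab: Firm A plays Lo → Firm B plays A at [Lo] → Firm A plays N at [Lo-A] → (0, 4)
vs Aa: Firm A plays Lo → Firm B plays A at [Lo] → Firm A plays N at [Lo-A] → (0, 4)
vs Dc: Firm A plays Lo → Firm B plays D at [Lo] → Firm A plays N at [Lo-D] → Firm B plays c at [Lo-D-N] → (2, 6)
vs Db: Firm A plays Lo → Firm B plays D at [Lo] → Firm A plays N at [Lo-D] → Firm B plays b at [Lo-D-N] → (0, 6)
vs Da: Firm A plays Lo → Firm B plays D at [Lo] → Firm A plays N at [Lo-D] → Firm B plays a at [Lo-D-N] → (4, 2)

(0,4) (0,4) (0,4) (2,6) (0,6) (4,2)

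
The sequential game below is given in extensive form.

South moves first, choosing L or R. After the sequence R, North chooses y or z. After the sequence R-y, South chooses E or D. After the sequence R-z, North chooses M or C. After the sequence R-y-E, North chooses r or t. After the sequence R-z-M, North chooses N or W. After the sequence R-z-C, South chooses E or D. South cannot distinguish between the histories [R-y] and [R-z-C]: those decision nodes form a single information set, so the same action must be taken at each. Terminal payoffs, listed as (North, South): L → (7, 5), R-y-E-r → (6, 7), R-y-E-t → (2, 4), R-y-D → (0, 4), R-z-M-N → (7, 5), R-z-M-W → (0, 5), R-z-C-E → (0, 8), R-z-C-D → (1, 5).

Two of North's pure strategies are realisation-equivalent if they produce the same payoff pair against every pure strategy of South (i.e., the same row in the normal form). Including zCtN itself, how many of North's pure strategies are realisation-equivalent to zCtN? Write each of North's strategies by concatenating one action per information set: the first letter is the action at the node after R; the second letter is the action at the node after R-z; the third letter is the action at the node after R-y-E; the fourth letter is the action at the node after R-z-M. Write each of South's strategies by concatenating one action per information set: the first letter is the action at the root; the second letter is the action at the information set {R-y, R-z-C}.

4

Row for zCtN (columns LE, LD, RE, RD): (7,5) (7,5) (0,8) (1,5).
Under zCtN, North's choice at the node after R-y-E and at the node after R-z-M can never be reached regardless of what South does, so varying those choices leaves every outcome unchanged.
Holding the reachable choices fixed and varying the unreachable ones freely already gives 2 × 2 = 4 equivalent strategies.
No other strategy reproduces this row, so those 4 are the full class: zCrN, zCrW, zCtN, zCtW.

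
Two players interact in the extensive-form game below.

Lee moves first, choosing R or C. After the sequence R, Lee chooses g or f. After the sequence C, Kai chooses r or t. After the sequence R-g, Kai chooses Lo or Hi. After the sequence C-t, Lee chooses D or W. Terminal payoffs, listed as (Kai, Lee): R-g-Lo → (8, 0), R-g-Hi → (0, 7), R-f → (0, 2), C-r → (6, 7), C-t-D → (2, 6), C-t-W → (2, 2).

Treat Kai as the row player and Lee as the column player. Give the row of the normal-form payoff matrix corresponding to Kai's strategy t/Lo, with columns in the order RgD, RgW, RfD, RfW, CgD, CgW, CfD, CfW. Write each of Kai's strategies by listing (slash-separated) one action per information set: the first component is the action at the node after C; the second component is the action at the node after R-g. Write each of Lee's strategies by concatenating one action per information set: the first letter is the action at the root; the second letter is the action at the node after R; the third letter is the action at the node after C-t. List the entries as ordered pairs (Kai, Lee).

vs RgD: Lee plays R → Lee plays g at [R] → Kai plays Lo at [R-g] → (8, 0)
vs RgW: Lee plays R → Lee plays g at [R] → Kai plays Lo at [R-g] → (8, 0)
vs RfD: Lee plays R → Lee plays f at [R] → (0, 2)
vs RfW: Lee plays R → Lee plays f at [R] → (0, 2)
vs CgD: Lee plays C → Kai plays t at [C] → Lee plays D at [C-t] → (2, 6)
vs CgW: Lee plays C → Kai plays t at [C] → Lee plays W at [C-t] → (2, 2)
vs CfD: Lee plays C → Kai plays t at [C] → Lee plays D at [C-t] → (2, 6)
vs CfW: Lee plays C → Kai plays t at [C] → Lee plays W at [C-t] → (2, 2)

(8,0) (8,0) (0,2) (0,2) (2,6) (2,2) (2,6) (2,2)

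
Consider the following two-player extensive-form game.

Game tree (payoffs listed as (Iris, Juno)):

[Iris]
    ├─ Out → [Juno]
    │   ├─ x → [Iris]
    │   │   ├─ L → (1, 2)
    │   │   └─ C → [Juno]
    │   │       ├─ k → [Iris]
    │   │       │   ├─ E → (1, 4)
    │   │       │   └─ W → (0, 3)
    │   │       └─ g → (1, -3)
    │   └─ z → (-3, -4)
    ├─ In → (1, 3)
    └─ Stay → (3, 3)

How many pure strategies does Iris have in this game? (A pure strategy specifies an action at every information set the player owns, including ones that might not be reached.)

12

Iris owns the root with actions {Out, In, Stay} — three choices.
Iris owns the node after Out-x with actions {L, C} — two choices.
Iris owns the node after Out-x-C-k with actions {E, W} — two choices.
A pure strategy fixes one action at each information set independently, so the count is the product 3 × 2 × 2 = 12.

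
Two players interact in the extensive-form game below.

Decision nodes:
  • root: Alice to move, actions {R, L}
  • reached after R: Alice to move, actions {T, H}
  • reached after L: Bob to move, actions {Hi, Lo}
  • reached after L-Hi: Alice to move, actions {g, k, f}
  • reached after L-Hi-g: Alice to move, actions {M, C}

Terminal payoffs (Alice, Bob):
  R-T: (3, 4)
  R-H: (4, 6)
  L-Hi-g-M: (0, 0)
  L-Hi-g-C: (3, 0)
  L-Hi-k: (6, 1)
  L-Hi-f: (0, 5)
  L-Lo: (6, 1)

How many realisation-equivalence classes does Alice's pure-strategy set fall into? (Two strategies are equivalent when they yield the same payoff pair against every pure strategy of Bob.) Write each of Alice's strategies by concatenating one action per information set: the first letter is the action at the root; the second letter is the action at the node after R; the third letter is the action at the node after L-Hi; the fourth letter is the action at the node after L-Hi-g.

Alice has 24 pure strategies: RTgM, RTgC, RTkM, RTkC, RTfM, RTfC, RHgM, RHgC, RHkM, RHkC, RHfM, RHfC, LTgM, LTgC, LTkM, LTkC, LTfM, LTfC, LHgM, LHgC, LHkM, LHkC, LHfM, LHfC. Columns: Hi, Lo.
{RTgM, RTgC, RTkM, RTkC, RTfM, RTfC} → row (3,4) (3,4)
{RHgM, RHgC, RHkM, RHkC, RHfM, RHfC} → row (4,6) (4,6)
{LTgM, LHgM} → row (0,0) (6,1)
{LTgC, LHgC} → row (3,0) (6,1)
{LTkM, LTkC, LHkM, LHkC} → row (6,1) (6,1)
{LTfM, LTfC, LHfM, LHfC} → row (0,5) (6,1)
That's 6 distinct rows out of 24 strategies.

6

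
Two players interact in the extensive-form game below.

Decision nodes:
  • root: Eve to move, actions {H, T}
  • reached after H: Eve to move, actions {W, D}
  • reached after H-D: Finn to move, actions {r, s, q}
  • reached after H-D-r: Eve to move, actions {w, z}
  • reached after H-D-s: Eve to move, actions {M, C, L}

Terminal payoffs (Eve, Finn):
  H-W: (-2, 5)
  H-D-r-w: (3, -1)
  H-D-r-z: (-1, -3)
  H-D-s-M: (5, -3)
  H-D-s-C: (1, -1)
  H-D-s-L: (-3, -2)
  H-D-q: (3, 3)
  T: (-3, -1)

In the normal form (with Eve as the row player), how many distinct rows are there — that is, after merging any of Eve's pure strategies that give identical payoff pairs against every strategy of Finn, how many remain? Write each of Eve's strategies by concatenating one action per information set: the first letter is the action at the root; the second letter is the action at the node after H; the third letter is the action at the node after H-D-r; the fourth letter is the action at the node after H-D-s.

8

Eve has 24 pure strategies: HWwM, HWwC, HWwL, HWzM, HWzC, HWzL, HDwM, HDwC, HDwL, HDzM, HDzC, HDzL, TWwM, TWwC, TWwL, TWzM, TWzC, TWzL, TDwM, TDwC, TDwL, TDzM, TDzC, TDzL. Columns: r, s, q.
{HWwM, HWwC, HWwL, HWzM, HWzC, HWzL} → row (-2,5) (-2,5) (-2,5)
{HDwM} → row (3,-1) (5,-3) (3,3)
{HDwC} → row (3,-1) (1,-1) (3,3)
{HDwL} → row (3,-1) (-3,-2) (3,3)
{HDzM} → row (-1,-3) (5,-3) (3,3)
{HDzC} → row (-1,-3) (1,-1) (3,3)
{HDzL} → row (-1,-3) (-3,-2) (3,3)
{TWwM, TWwC, TWwL, TWzM, TWzC, TWzL, TDwM, TDwC, TDwL, TDzM, TDzC, TDzL} → row (-3,-1) (-3,-1) (-3,-1)
That's 8 distinct rows out of 24 strategies.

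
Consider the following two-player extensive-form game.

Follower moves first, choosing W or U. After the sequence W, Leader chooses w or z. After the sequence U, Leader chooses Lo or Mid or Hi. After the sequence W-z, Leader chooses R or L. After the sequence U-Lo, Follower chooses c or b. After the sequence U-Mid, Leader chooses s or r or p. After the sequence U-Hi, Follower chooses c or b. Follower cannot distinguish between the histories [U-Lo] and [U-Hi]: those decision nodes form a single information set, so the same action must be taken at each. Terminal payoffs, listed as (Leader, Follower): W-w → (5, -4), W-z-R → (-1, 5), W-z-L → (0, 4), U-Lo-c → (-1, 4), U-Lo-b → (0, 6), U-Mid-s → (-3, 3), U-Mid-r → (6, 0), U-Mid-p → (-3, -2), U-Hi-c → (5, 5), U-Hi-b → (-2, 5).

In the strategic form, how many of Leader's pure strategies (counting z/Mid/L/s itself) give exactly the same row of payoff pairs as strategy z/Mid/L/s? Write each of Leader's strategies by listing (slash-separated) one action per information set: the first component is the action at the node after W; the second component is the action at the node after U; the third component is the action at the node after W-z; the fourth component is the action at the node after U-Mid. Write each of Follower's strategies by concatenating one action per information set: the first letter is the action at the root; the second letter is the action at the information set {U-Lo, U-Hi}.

1

Row for z/Mid/L/s (columns Wc, Wb, Uc, Ub): (0,4) (0,4) (-3,3) (-3,3).
Every one of Leader's information sets is on the play path for some reply by Follower when Leader follows z/Mid/L/s.
Changing the action at any of them therefore changes at least one column, so only z/Mid/L/s itself gives this row.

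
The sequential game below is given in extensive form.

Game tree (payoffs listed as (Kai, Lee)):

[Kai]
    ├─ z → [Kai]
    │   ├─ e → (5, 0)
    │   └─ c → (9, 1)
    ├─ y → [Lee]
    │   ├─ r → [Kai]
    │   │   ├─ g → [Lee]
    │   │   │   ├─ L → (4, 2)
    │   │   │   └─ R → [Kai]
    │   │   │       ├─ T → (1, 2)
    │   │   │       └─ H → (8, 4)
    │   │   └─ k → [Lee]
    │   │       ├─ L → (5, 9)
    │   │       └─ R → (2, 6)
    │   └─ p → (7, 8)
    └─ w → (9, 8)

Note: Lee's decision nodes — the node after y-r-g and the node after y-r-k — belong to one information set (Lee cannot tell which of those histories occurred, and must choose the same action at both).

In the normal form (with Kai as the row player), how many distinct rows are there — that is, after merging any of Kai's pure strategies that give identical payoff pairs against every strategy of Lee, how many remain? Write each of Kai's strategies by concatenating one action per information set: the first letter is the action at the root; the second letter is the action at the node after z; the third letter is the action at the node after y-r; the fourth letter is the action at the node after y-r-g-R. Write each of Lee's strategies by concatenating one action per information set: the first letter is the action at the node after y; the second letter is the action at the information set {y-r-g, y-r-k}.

6

Kai has 24 pure strategies: zegT, zegH, zekT, zekH, zcgT, zcgH, zckT, zckH, yegT, yegH, yekT, yekH, ycgT, ycgH, yckT, yckH, wegT, wegH, wekT, wekH, wcgT, wcgH, wckT, wckH. Columns: rL, rR, pL, pR.
{zegT, zegH, zekT, zekH} → row (5,0) (5,0) (5,0) (5,0)
{zcgT, zcgH, zckT, zckH} → row (9,1) (9,1) (9,1) (9,1)
{yegT, ycgT} → row (4,2) (1,2) (7,8) (7,8)
{yegH, ycgH} → row (4,2) (8,4) (7,8) (7,8)
{yekT, yekH, yckT, yckH} → row (5,9) (2,6) (7,8) (7,8)
{wegT, wegH, wekT, wekH, wcgT, wcgH, wckT, wckH} → row (9,8) (9,8) (9,8) (9,8)
That's 6 distinct rows out of 24 strategies.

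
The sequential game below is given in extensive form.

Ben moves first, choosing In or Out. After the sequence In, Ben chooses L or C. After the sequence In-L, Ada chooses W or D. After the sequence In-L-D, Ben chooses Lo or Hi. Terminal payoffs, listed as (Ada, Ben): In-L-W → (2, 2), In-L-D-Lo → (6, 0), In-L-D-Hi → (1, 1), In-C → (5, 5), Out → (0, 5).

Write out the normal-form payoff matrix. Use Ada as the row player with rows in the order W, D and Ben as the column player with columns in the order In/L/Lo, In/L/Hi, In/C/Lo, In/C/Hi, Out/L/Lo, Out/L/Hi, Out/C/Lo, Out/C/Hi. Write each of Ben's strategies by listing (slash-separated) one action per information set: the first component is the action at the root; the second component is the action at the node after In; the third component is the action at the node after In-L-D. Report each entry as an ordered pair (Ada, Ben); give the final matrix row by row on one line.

W: (2,2) (2,2) (5,5) (5,5) (0,5) (0,5) (0,5) (0,5) | D: (6,0) (1,1) (5,5) (5,5) (0,5) (0,5) (0,5) (0,5)

      In/L/Lo  In/L/Hi  In/C/Lo  In/C/Hi  Out/L/Lo  Out/L/Hi  Out/C/Lo  Out/C/Hi
   W    (2,2)    (2,2)    (5,5)    (5,5)    (0,5)    (0,5)    (0,5)    (0,5)
   D    (6,0)    (1,1)    (5,5)    (5,5)    (0,5)    (0,5)    (0,5)    (0,5)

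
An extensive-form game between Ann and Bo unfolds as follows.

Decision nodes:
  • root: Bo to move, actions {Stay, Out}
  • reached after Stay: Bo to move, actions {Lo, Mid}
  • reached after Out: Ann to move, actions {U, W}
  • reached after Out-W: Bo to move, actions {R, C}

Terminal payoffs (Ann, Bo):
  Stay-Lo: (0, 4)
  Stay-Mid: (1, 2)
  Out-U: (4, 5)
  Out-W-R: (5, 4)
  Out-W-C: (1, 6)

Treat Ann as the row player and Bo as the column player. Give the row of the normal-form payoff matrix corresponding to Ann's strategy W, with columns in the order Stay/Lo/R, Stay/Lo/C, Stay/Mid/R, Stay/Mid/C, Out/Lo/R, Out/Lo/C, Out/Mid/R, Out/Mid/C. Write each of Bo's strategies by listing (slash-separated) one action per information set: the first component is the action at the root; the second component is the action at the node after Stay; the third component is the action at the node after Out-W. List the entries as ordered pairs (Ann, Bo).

(0,4) (0,4) (1,2) (1,2) (5,4) (1,6) (5,4) (1,6)

vs Stay/Lo/R: Bo plays Stay → Bo plays Lo at [Stay] → (0, 4)
vs Stay/Lo/C: Bo plays Stay → Bo plays Lo at [Stay] → (0, 4)
vs Stay/Mid/R: Bo plays Stay → Bo plays Mid at [Stay] → (1, 2)
vs Stay/Mid/C: Bo plays Stay → Bo plays Mid at [Stay] → (1, 2)
vs Out/Lo/R: Bo plays Out → Ann plays W at [Out] → Bo plays R at [Out-W] → (5, 4)
vs Out/Lo/C: Bo plays Out → Ann plays W at [Out] → Bo plays C at [Out-W] → (1, 6)
vs Out/Mid/R: Bo plays Out → Ann plays W at [Out] → Bo plays R at [Out-W] → (5, 4)
vs Out/Mid/C: Bo plays Out → Ann plays W at [Out] → Bo plays C at [Out-W] → (1, 6)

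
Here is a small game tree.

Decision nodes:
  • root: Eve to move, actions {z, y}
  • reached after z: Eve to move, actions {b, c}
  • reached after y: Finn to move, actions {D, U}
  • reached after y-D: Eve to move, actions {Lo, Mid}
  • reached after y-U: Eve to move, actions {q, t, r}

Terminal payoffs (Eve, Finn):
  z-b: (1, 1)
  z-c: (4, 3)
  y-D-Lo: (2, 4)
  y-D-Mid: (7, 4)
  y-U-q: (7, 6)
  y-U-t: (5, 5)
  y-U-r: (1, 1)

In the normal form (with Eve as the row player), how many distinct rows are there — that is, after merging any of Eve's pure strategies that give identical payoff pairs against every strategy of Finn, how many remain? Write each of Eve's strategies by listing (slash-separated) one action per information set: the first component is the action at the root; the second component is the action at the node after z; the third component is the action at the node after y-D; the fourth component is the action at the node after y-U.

Eve has 24 pure strategies: z/b/Lo/q, z/b/Lo/t, z/b/Lo/r, z/b/Mid/q, z/b/Mid/t, z/b/Mid/r, z/c/Lo/q, z/c/Lo/t, z/c/Lo/r, z/c/Mid/q, z/c/Mid/t, z/c/Mid/r, y/b/Lo/q, y/b/Lo/t, y/b/Lo/r, y/b/Mid/q, y/b/Mid/t, y/b/Mid/r, y/c/Lo/q, y/c/Lo/t, y/c/Lo/r, y/c/Mid/q, y/c/Mid/t, y/c/Mid/r. Columns: D, U.
{z/b/Lo/q, z/b/Lo/t, z/b/Lo/r, z/b/Mid/q, z/b/Mid/t, z/b/Mid/r} → row (1,1) (1,1)
{z/c/Lo/q, z/c/Lo/t, z/c/Lo/r, z/c/Mid/q, z/c/Mid/t, z/c/Mid/r} → row (4,3) (4,3)
{y/b/Lo/q, y/c/Lo/q} → row (2,4) (7,6)
{y/b/Lo/t, y/c/Lo/t} → row (2,4) (5,5)
{y/b/Lo/r, y/c/Lo/r} → row (2,4) (1,1)
{y/b/Mid/q, y/c/Mid/q} → row (7,4) (7,6)
{y/b/Mid/t, y/c/Mid/t} → row (7,4) (5,5)
{y/b/Mid/r, y/c/Mid/r} → row (7,4) (1,1)
That's 8 distinct rows out of 24 strategies.

8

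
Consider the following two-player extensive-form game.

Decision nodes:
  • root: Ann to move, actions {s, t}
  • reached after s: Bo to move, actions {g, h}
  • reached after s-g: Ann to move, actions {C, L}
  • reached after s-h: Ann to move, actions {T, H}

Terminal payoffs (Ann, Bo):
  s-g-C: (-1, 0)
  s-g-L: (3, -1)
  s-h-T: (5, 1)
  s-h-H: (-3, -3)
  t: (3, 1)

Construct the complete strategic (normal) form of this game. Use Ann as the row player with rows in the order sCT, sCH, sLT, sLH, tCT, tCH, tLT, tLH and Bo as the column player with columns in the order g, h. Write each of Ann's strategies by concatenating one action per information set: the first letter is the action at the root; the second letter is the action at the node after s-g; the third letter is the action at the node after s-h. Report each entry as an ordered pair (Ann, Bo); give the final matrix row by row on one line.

            g        h
 sCT   (-1,0)    (5,1)
 sCH   (-1,0)  (-3,-3)
 sLT   (3,-1)    (5,1)
 sLH   (3,-1)  (-3,-3)
 tCT    (3,1)    (3,1)
 tCH    (3,1)    (3,1)
 tLT    (3,1)    (3,1)
 tLH    (3,1)    (3,1)

sCT: (-1,0) (5,1) | sCH: (-1,0) (-3,-3) | sLT: (3,-1) (5,1) | sLH: (3,-1) (-3,-3) | tCT: (3,1) (3,1) | tCH: (3,1) (3,1) | tLT: (3,1) (3,1) | tLH: (3,1) (3,1)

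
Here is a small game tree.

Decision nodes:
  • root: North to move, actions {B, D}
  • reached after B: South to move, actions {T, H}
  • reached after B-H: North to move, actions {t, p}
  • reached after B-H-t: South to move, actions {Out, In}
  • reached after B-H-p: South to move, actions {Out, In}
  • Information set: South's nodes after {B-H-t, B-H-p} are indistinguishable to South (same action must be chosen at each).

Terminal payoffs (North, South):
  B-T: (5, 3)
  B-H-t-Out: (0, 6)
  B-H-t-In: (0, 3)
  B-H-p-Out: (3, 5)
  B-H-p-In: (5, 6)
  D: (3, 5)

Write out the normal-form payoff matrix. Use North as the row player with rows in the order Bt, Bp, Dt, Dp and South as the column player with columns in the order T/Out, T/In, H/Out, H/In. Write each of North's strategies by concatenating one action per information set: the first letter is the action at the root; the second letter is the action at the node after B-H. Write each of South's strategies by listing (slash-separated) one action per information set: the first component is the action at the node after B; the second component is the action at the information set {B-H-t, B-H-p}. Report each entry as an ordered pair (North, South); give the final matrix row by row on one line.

Bt: (5,3) (5,3) (0,6) (0,3) | Bp: (5,3) (5,3) (3,5) (5,6) | Dt: (3,5) (3,5) (3,5) (3,5) | Dp: (3,5) (3,5) (3,5) (3,5)

Row Bt: T/Out→(5,3), T/In→(5,3), H/Out→(0,6), H/In→(0,3)
Row Bp: T/Out→(5,3), T/In→(5,3), H/Out→(3,5), H/In→(5,6)
Row Dt: T/Out→(3,5), T/In→(3,5), H/Out→(3,5), H/In→(3,5)
Row Dp: T/Out→(3,5), T/In→(3,5), H/Out→(3,5), H/In→(3,5)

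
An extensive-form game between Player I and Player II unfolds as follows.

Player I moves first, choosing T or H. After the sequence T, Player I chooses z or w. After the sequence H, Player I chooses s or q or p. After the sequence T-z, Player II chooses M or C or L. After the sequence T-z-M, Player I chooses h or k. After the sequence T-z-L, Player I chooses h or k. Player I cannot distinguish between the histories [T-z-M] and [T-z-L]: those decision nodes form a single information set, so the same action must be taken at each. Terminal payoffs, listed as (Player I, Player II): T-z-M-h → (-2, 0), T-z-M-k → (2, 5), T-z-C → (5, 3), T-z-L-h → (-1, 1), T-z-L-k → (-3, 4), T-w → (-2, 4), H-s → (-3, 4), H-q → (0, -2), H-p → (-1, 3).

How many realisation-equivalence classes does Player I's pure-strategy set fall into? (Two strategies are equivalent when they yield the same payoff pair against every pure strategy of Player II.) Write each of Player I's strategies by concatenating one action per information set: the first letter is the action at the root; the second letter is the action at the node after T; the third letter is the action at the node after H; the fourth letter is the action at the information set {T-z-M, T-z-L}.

6

Player I has 24 pure strategies: Tzsh, Tzsk, Tzqh, Tzqk, Tzph, Tzpk, Twsh, Twsk, Twqh, Twqk, Twph, Twpk, Hzsh, Hzsk, Hzqh, Hzqk, Hzph, Hzpk, Hwsh, Hwsk, Hwqh, Hwqk, Hwph, Hwpk. Columns: M, C, L.
{Tzsh, Tzqh, Tzph} → row (-2,0) (5,3) (-1,1)
{Tzsk, Tzqk, Tzpk} → row (2,5) (5,3) (-3,4)
{Twsh, Twsk, Twqh, Twqk, Twph, Twpk} → row (-2,4) (-2,4) (-2,4)
{Hzsh, Hzsk, Hwsh, Hwsk} → row (-3,4) (-3,4) (-3,4)
{Hzqh, Hzqk, Hwqh, Hwqk} → row (0,-2) (0,-2) (0,-2)
{Hzph, Hzpk, Hwph, Hwpk} → row (-1,3) (-1,3) (-1,3)
That's 6 distinct rows out of 24 strategies.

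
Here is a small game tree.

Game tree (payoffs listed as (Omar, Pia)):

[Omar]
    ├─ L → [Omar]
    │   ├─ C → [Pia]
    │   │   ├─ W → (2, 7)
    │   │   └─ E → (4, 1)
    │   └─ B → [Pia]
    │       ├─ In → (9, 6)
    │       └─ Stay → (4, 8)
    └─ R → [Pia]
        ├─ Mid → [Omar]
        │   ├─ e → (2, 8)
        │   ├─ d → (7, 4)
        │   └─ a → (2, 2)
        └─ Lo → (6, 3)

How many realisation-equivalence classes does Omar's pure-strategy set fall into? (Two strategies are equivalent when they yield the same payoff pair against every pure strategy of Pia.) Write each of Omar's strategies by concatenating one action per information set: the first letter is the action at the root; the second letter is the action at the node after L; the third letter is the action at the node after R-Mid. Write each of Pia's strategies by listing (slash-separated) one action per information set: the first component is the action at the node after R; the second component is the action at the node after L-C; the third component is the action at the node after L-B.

Omar has 12 pure strategies: LCe, LCd, LCa, LBe, LBd, LBa, RCe, RCd, RCa, RBe, RBd, RBa. Columns: Mid/W/In, Mid/W/Stay, Mid/E/In, Mid/E/Stay, Lo/W/In, Lo/W/Stay, Lo/E/In, Lo/E/Stay.
{LCe, LCd, LCa} → row (2,7) (2,7) (4,1) (4,1) (2,7) (2,7) (4,1) (4,1)
{LBe, LBd, LBa} → row (9,6) (4,8) (9,6) (4,8) (9,6) (4,8) (9,6) (4,8)
{RCe, RBe} → row (2,8) (2,8) (2,8) (2,8) (6,3) (6,3) (6,3) (6,3)
{RCd, RBd} → row (7,4) (7,4) (7,4) (7,4) (6,3) (6,3) (6,3) (6,3)
{RCa, RBa} → row (2,2) (2,2) (2,2) (2,2) (6,3) (6,3) (6,3) (6,3)
That's 5 distinct rows out of 12 strategies.

5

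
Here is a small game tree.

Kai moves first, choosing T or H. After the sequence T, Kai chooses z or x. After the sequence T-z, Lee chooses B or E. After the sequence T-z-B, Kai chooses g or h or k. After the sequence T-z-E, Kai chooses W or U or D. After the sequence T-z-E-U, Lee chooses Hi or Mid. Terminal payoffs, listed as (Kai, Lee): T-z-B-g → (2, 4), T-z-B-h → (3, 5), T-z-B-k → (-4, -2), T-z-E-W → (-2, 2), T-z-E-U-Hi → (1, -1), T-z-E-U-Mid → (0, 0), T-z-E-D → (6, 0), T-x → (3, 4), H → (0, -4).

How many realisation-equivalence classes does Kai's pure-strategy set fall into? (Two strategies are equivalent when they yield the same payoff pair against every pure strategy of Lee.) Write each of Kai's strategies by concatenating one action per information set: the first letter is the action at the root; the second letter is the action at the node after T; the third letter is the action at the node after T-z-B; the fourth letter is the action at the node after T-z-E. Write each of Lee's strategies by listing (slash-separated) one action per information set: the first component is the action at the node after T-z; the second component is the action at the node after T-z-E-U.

11

Kai has 36 pure strategies: TzgW, TzgU, TzgD, TzhW, TzhU, TzhD, TzkW, TzkU, TzkD, TxgW, TxgU, TxgD, TxhW, TxhU, TxhD, TxkW, TxkU, TxkD, HzgW, HzgU, HzgD, HzhW, HzhU, HzhD, HzkW, HzkU, HzkD, HxgW, HxgU, HxgD, HxhW, HxhU, HxhD, HxkW, HxkU, HxkD. Columns: B/Hi, B/Mid, E/Hi, E/Mid.
{TzgW} → row (2,4) (2,4) (-2,2) (-2,2)
{TzgU} → row (2,4) (2,4) (1,-1) (0,0)
{TzgD} → row (2,4) (2,4) (6,0) (6,0)
{TzhW} → row (3,5) (3,5) (-2,2) (-2,2)
{TzhU} → row (3,5) (3,5) (1,-1) (0,0)
{TzhD} → row (3,5) (3,5) (6,0) (6,0)
{TzkW} → row (-4,-2) (-4,-2) (-2,2) (-2,2)
{TzkU} → row (-4,-2) (-4,-2) (1,-1) (0,0)
{TzkD} → row (-4,-2) (-4,-2) (6,0) (6,0)
{TxgW, TxgU, TxgD, TxhW, TxhU, TxhD, TxkW, TxkU, TxkD} → row (3,4) (3,4) (3,4) (3,4)
{HzgW, HzgU, HzgD, HzhW, HzhU, HzhD, HzkW, HzkU, HzkD, HxgW, HxgU, HxgD, HxhW, HxhU, HxhD, HxkW, HxkU, HxkD} → row (0,-4) (0,-4) (0,-4) (0,-4)
That's 11 distinct rows out of 36 strategies.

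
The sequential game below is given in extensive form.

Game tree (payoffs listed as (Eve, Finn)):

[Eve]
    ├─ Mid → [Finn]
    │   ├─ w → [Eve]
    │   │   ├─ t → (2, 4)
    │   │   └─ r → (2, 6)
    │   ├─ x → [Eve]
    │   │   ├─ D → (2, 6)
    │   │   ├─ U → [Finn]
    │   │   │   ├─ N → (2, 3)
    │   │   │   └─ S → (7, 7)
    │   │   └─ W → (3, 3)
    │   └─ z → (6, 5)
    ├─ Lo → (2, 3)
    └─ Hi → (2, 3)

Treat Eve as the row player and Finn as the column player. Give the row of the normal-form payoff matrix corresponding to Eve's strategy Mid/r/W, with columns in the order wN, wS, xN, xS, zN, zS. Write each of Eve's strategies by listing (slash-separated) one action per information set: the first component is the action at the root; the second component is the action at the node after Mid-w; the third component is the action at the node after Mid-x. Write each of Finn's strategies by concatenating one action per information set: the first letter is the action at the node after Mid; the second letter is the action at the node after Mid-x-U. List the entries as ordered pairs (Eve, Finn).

(2,6) (2,6) (3,3) (3,3) (6,5) (6,5)

vs wN: Eve plays Mid → Finn plays w at [Mid] → Eve plays r at [Mid-w] → (2, 6)
vs wS: Eve plays Mid → Finn plays w at [Mid] → Eve plays r at [Mid-w] → (2, 6)
vs xN: Eve plays Mid → Finn plays x at [Mid] → Eve plays W at [Mid-x] → (3, 3)
vs xS: Eve plays Mid → Finn plays x at [Mid] → Eve plays W at [Mid-x] → (3, 3)
vs zN: Eve plays Mid → Finn plays z at [Mid] → (6, 5)
vs zS: Eve plays Mid → Finn plays z at [Mid] → (6, 5)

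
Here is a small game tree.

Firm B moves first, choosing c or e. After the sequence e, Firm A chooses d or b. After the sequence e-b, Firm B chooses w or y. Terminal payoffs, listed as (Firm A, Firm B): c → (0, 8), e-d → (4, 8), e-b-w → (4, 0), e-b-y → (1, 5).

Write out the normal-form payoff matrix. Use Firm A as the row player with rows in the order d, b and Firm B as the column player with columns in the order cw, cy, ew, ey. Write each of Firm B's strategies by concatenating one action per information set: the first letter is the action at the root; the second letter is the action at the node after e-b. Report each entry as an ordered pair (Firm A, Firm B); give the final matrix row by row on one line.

Row d: cw→(0,8), cy→(0,8), ew→(4,8), ey→(4,8)
Row b: cw→(0,8), cy→(0,8), ew→(4,0), ey→(1,5)

d: (0,8) (0,8) (4,8) (4,8) | b: (0,8) (0,8) (4,0) (1,5)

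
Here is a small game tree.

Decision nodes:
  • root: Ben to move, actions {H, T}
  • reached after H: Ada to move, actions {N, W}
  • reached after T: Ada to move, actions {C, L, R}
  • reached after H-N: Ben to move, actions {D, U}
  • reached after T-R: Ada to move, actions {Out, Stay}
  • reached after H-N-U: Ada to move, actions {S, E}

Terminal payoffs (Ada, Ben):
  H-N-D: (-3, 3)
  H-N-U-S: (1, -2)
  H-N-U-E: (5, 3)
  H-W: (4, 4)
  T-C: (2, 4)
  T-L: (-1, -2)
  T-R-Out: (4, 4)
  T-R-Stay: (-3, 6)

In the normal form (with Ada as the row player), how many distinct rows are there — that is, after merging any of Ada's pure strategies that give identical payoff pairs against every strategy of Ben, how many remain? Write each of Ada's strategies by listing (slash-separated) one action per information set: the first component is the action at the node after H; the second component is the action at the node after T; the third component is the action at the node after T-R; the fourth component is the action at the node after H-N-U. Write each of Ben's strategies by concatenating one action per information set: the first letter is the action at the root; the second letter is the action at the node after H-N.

Ada has 24 pure strategies: N/C/Out/S, N/C/Out/E, N/C/Stay/S, N/C/Stay/E, N/L/Out/S, N/L/Out/E, N/L/Stay/S, N/L/Stay/E, N/R/Out/S, N/R/Out/E, N/R/Stay/S, N/R/Stay/E, W/C/Out/S, W/C/Out/E, W/C/Stay/S, W/C/Stay/E, W/L/Out/S, W/L/Out/E, W/L/Stay/S, W/L/Stay/E, W/R/Out/S, W/R/Out/E, W/R/Stay/S, W/R/Stay/E. Columns: HD, HU, TD, TU.
{N/C/Out/S, N/C/Stay/S} → row (-3,3) (1,-2) (2,4) (2,4)
{N/C/Out/E, N/C/Stay/E} → row (-3,3) (5,3) (2,4) (2,4)
{N/L/Out/S, N/L/Stay/S} → row (-3,3) (1,-2) (-1,-2) (-1,-2)
{N/L/Out/E, N/L/Stay/E} → row (-3,3) (5,3) (-1,-2) (-1,-2)
{N/R/Out/S} → row (-3,3) (1,-2) (4,4) (4,4)
{N/R/Out/E} → row (-3,3) (5,3) (4,4) (4,4)
{N/R/Stay/S} → row (-3,3) (1,-2) (-3,6) (-3,6)
{N/R/Stay/E} → row (-3,3) (5,3) (-3,6) (-3,6)
{W/C/Out/S, W/C/Out/E, W/C/Stay/S, W/C/Stay/E} → row (4,4) (4,4) (2,4) (2,4)
{W/L/Out/S, W/L/Out/E, W/L/Stay/S, W/L/Stay/E} → row (4,4) (4,4) (-1,-2) (-1,-2)
{W/R/Out/S, W/R/Out/E} → row (4,4) (4,4) (4,4) (4,4)
{W/R/Stay/S, W/R/Stay/E} → row (4,4) (4,4) (-3,6) (-3,6)
That's 12 distinct rows out of 24 strategies.

12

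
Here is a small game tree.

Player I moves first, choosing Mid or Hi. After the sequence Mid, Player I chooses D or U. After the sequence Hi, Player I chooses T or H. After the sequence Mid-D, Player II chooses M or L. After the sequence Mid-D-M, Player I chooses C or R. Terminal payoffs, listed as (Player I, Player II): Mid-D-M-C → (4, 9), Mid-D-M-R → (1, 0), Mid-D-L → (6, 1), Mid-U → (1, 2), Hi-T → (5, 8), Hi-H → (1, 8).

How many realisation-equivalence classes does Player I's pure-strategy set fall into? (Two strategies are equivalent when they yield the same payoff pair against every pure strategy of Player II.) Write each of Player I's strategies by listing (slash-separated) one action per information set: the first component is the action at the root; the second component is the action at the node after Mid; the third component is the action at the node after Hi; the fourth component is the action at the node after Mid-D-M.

5

Player I has 16 pure strategies: Mid/D/T/C, Mid/D/T/R, Mid/D/H/C, Mid/D/H/R, Mid/U/T/C, Mid/U/T/R, Mid/U/H/C, Mid/U/H/R, Hi/D/T/C, Hi/D/T/R, Hi/D/H/C, Hi/D/H/R, Hi/U/T/C, Hi/U/T/R, Hi/U/H/C, Hi/U/H/R. Columns: M, L.
{Mid/D/T/C, Mid/D/H/C} → row (4,9) (6,1)
{Mid/D/T/R, Mid/D/H/R} → row (1,0) (6,1)
{Mid/U/T/C, Mid/U/T/R, Mid/U/H/C, Mid/U/H/R} → row (1,2) (1,2)
{Hi/D/T/C, Hi/D/T/R, Hi/U/T/C, Hi/U/T/R} → row (5,8) (5,8)
{Hi/D/H/C, Hi/D/H/R, Hi/U/H/C, Hi/U/H/R} → row (1,8) (1,8)
That's 5 distinct rows out of 16 strategies.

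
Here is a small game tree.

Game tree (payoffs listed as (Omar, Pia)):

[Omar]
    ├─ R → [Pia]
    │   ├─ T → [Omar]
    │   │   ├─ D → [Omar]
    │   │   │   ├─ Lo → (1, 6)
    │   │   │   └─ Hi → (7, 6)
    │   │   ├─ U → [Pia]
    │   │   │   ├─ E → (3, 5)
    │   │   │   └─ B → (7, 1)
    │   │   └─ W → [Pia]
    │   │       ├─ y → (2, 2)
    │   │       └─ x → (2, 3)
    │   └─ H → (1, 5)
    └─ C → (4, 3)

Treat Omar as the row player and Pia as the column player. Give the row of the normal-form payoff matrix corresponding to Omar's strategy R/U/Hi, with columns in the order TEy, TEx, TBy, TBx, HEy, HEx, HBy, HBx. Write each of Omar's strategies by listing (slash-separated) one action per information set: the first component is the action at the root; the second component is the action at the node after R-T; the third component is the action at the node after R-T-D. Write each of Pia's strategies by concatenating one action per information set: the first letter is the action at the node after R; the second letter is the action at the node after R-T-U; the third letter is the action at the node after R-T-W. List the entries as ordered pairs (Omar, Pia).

(3,5) (3,5) (7,1) (7,1) (1,5) (1,5) (1,5) (1,5)

vs TEy: Omar plays R → Pia plays T at [R] → Omar plays U at [R-T] → Pia plays E at [R-T-U] → (3, 5)
vs TEx: Omar plays R → Pia plays T at [R] → Omar plays U at [R-T] → Pia plays E at [R-T-U] → (3, 5)
vs TBy: Omar plays R → Pia plays T at [R] → Omar plays U at [R-T] → Pia plays B at [R-T-U] → (7, 1)
vs TBx: Omar plays R → Pia plays T at [R] → Omar plays U at [R-T] → Pia plays B at [R-T-U] → (7, 1)
vs HEy: Omar plays R → Pia plays H at [R] → (1, 5)
vs HEx: Omar plays R → Pia plays H at [R] → (1, 5)
vs HBy: Omar plays R → Pia plays H at [R] → (1, 5)
vs HBx: Omar plays R → Pia plays H at [R] → (1, 5)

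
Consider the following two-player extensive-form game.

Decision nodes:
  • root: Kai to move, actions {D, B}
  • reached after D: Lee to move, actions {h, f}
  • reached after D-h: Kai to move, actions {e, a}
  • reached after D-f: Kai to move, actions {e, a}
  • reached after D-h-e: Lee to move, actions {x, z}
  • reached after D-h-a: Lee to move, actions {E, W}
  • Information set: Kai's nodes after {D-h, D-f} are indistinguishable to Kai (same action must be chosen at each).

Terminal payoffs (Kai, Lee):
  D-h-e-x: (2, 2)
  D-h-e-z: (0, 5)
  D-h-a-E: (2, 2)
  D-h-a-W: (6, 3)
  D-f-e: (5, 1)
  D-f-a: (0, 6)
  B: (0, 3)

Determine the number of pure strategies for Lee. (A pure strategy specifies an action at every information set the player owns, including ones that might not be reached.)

Lee owns the node after D with actions {h, f} — two choices.
Lee owns the node after D-h-e with actions {x, z} — two choices.
Lee owns the node after D-h-a with actions {E, W} — two choices.
A pure strategy fixes one action at each information set independently, so the count is the product 2 × 2 × 2 = 8.
(For reference, Kai has 4 pure strategies, giving a 8×4 normal-form matrix.)

8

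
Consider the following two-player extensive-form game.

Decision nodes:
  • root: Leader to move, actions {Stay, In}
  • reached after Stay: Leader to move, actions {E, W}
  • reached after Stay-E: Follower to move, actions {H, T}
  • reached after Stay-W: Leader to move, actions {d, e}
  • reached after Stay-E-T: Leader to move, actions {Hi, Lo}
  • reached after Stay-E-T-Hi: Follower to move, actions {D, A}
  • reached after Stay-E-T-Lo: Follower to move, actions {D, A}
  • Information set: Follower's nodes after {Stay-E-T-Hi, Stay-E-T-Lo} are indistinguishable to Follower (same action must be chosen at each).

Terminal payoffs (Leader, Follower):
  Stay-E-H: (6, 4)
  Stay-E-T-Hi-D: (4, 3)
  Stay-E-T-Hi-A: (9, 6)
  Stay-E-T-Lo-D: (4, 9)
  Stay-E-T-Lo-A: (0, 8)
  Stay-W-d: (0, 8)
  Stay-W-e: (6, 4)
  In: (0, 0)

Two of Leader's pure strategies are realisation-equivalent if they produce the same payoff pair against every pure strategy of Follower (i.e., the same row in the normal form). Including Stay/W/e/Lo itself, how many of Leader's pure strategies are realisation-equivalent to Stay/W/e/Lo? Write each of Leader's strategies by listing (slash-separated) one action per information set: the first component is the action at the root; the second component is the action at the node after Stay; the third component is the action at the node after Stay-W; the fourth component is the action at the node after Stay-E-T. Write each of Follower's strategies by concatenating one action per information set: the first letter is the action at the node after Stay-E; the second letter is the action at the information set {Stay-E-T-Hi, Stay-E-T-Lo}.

2

Row for Stay/W/e/Lo (columns HD, HA, TD, TA): (6,4) (6,4) (6,4) (6,4).
Under Stay/W/e/Lo, Leader's choice at the node after Stay-E-T can never be reached regardless of what Follower does, so varying those choices leaves every outcome unchanged.
Holding the reachable choices fixed and varying the unreachable one freely already gives 2 equivalent strategies.
No other strategy reproduces this row, so those 2 are the full class: Stay/W/e/Hi, Stay/W/e/Lo.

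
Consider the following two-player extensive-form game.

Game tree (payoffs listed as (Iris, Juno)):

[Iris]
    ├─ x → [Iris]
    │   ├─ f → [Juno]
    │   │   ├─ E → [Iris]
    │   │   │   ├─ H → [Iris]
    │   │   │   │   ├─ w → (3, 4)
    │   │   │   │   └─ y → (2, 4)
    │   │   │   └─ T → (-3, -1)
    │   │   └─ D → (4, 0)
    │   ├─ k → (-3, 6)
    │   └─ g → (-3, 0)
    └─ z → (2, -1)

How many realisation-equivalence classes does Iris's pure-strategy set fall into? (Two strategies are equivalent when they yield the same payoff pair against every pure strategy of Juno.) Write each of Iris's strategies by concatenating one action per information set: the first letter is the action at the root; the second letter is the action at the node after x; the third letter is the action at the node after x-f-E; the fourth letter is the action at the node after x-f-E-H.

6

Iris has 24 pure strategies: xfHw, xfHy, xfTw, xfTy, xkHw, xkHy, xkTw, xkTy, xgHw, xgHy, xgTw, xgTy, zfHw, zfHy, zfTw, zfTy, zkHw, zkHy, zkTw, zkTy, zgHw, zgHy, zgTw, zgTy. Columns: E, D.
{xfHw} → row (3,4) (4,0)
{xfHy} → row (2,4) (4,0)
{xfTw, xfTy} → row (-3,-1) (4,0)
{xkHw, xkHy, xkTw, xkTy} → row (-3,6) (-3,6)
{xgHw, xgHy, xgTw, xgTy} → row (-3,0) (-3,0)
{zfHw, zfHy, zfTw, zfTy, zkHw, zkHy, zkTw, zkTy, zgHw, zgHy, zgTw, zgTy} → row (2,-1) (2,-1)
That's 6 distinct rows out of 24 strategies.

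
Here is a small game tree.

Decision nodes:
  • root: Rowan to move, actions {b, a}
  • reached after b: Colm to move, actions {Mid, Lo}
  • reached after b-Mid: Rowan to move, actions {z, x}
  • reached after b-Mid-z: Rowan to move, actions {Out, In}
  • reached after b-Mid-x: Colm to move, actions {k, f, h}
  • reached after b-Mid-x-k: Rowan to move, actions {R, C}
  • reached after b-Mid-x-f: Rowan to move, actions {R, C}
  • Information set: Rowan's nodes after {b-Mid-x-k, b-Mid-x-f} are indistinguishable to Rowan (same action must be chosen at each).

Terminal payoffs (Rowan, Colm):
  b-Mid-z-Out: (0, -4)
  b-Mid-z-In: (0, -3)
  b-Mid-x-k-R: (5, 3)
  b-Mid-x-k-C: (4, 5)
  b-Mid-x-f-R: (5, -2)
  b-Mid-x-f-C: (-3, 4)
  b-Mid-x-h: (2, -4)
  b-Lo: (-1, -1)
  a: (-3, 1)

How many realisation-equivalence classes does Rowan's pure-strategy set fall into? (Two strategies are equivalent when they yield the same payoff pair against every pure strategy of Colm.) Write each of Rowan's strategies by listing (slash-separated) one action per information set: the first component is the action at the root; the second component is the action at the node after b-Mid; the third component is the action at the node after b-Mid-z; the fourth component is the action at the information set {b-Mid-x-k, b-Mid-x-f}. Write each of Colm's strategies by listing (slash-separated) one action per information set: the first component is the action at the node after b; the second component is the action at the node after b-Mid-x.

5

Rowan has 16 pure strategies: b/z/Out/R, b/z/Out/C, b/z/In/R, b/z/In/C, b/x/Out/R, b/x/Out/C, b/x/In/R, b/x/In/C, a/z/Out/R, a/z/Out/C, a/z/In/R, a/z/In/C, a/x/Out/R, a/x/Out/C, a/x/In/R, a/x/In/C. Columns: Mid/k, Mid/f, Mid/h, Lo/k, Lo/f, Lo/h.
{b/z/Out/R, b/z/Out/C} → row (0,-4) (0,-4) (0,-4) (-1,-1) (-1,-1) (-1,-1)
{b/z/In/R, b/z/In/C} → row (0,-3) (0,-3) (0,-3) (-1,-1) (-1,-1) (-1,-1)
{b/x/Out/R, b/x/In/R} → row (5,3) (5,-2) (2,-4) (-1,-1) (-1,-1) (-1,-1)
{b/x/Out/C, b/x/In/C} → row (4,5) (-3,4) (2,-4) (-1,-1) (-1,-1) (-1,-1)
{a/z/Out/R, a/z/Out/C, a/z/In/R, a/z/In/C, a/x/Out/R, a/x/Out/C, a/x/In/R, a/x/In/C} → row (-3,1) (-3,1) (-3,1) (-3,1) (-3,1) (-3,1)
That's 5 distinct rows out of 16 strategies.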